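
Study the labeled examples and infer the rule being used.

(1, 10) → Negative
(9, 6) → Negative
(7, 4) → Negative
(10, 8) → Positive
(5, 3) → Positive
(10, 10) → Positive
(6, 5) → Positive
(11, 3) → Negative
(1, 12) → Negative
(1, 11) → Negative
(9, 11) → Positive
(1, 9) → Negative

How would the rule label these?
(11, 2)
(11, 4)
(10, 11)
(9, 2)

Negative, Negative, Positive, Negative

All 'Positive' examples share one property — |first − second| ≤ 2 — and every 'Negative' example lacks it.
(11, 2) → |11−2| = 9 → Negative. (11, 4) → |11−4| = 7 → Negative. (10, 11) → |10−11| = 1 → Positive. (9, 2) → |9−2| = 7 → Negative.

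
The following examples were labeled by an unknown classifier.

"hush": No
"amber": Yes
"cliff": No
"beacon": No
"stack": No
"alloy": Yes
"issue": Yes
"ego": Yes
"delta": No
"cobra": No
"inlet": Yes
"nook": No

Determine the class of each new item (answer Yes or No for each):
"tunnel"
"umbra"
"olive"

One predicate separates the groups cleanly: starts with a vowel.
"tunnel" → starts with 't' → No.
"umbra" → starts with 'u' → Yes.
"olive" → starts with 'o' → Yes.

No, Yes, Yes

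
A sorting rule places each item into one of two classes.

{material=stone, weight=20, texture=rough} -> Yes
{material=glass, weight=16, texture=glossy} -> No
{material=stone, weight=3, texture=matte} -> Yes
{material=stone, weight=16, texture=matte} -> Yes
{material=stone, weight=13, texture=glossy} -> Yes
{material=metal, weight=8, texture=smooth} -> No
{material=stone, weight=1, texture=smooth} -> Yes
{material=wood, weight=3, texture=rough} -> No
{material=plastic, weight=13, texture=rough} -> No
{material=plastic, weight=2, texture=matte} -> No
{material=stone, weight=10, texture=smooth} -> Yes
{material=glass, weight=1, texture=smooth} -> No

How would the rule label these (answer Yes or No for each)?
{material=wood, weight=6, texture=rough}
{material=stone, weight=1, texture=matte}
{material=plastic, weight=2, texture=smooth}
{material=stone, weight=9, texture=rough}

No, Yes, No, Yes

Looking at the examples, the only property every 'Yes' case has and every 'No' case lacks is: material is stone.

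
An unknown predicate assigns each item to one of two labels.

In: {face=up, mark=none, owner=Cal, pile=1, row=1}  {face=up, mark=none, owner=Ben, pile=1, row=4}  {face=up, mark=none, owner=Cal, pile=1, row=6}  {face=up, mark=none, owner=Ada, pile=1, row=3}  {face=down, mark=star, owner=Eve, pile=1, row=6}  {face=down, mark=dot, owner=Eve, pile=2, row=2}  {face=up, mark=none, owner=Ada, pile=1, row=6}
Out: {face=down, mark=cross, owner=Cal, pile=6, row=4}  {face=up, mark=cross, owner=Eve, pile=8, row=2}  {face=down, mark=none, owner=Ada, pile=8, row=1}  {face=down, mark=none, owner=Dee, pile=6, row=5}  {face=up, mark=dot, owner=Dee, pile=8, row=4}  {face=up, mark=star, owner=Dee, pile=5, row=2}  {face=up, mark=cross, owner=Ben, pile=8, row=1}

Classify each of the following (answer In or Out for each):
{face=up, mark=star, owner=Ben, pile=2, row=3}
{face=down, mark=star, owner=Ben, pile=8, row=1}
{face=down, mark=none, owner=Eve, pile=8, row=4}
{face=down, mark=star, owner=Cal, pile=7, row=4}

A rule that fits every label: pile ≤ 2 — true of each 'In' example, false of each 'Out' one.
{face=up, mark=star, owner=Ben, pile=2, row=3} — pile = 2, hence In.
{face=down, mark=star, owner=Ben, pile=8, row=1} — pile = 8, hence Out.
{face=down, mark=none, owner=Eve, pile=8, row=4} — pile = 8, hence Out.
{face=down, mark=star, owner=Cal, pile=7, row=4} — pile = 7, hence Out.

In, Out, Out, Out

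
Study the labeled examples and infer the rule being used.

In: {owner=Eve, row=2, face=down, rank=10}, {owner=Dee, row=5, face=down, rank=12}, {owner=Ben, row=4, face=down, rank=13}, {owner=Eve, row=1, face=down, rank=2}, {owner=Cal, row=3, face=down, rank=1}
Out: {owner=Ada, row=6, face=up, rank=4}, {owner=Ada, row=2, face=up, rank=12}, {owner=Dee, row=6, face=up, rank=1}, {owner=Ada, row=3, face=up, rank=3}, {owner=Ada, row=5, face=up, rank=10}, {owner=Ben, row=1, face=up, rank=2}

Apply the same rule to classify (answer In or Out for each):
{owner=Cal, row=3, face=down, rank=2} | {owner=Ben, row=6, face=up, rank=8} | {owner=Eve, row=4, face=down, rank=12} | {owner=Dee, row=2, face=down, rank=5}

In, Out, In, In

The rule appears to be: face is down.
{owner=Cal, row=3, face=down, rank=2}: face is down, satisfies this → In.
{owner=Ben, row=6, face=up, rank=8}: face is up, fails this test → Out.
{owner=Eve, row=4, face=down, rank=12}: face is down, satisfies this → In.
{owner=Dee, row=2, face=down, rank=5}: face is down, satisfies this → In.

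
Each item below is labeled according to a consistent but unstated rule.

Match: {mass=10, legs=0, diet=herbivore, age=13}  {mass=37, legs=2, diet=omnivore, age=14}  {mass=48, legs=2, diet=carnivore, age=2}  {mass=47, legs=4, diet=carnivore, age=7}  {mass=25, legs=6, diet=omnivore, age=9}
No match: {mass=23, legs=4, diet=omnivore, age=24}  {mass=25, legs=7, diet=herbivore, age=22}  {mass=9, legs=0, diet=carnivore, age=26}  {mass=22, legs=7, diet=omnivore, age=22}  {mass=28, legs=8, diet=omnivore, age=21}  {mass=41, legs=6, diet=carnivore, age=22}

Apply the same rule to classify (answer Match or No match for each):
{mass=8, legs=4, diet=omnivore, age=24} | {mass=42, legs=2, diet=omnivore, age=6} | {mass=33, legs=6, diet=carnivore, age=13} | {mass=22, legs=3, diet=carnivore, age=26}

No match, Match, Match, No match

The pattern is that an item is 'Match' exactly when: age ≤ 14.
{mass=8, legs=4, diet=omnivore, age=24}: age = 24 — lacks this property, so No match.
{mass=42, legs=2, diet=omnivore, age=6}: age = 6 — passes, so Match.
{mass=33, legs=6, diet=carnivore, age=13}: age = 13 — passes, so Match.
{mass=22, legs=3, diet=carnivore, age=26}: age = 26 — lacks this property, so No match.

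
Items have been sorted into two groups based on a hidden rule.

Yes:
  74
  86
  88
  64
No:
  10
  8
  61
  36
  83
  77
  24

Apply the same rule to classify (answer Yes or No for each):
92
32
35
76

Yes, No, No, Yes

One predicate separates the groups cleanly: even AND at least 61.
92: 92 is even, 92 ≥ 61, meets the rule → Yes.
32: 32 is even, 32 < 61, does not satisfy this → No.
35: 35 is odd, 35 < 61, does not satisfy this → No.
76: 76 is even, 76 ≥ 61, meets the rule → Yes.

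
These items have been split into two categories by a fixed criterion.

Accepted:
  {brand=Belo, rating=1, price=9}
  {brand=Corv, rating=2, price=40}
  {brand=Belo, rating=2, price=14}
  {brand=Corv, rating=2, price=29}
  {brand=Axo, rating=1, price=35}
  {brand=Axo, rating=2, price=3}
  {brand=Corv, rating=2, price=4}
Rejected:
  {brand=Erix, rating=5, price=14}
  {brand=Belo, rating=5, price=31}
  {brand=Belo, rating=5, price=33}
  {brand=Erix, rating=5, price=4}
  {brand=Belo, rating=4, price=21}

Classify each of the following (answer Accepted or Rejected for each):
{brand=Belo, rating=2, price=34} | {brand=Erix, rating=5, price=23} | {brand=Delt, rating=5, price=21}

Accepted, Rejected, Rejected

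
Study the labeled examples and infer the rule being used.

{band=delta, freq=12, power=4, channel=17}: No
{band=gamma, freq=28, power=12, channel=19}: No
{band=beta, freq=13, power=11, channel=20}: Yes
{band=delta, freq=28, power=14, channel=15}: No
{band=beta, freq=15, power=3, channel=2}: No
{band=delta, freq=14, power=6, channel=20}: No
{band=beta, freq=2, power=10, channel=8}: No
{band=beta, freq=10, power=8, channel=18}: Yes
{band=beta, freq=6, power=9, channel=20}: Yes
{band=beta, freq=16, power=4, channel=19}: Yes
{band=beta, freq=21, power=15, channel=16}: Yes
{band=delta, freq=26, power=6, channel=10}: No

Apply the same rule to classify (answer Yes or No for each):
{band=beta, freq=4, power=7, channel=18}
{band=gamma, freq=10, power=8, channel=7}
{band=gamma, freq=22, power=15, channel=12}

A rule that fits every label: band is beta AND channel ≥ 10 — true of each 'Yes' example, false of each 'No' one.
{band=beta, freq=4, power=7, channel=18} → band is beta, channel = 18 → Yes.
{band=gamma, freq=10, power=8, channel=7} → band is gamma, channel = 7 → No.
{band=gamma, freq=22, power=15, channel=12} → band is gamma, channel = 12 → No.

Yes, No, No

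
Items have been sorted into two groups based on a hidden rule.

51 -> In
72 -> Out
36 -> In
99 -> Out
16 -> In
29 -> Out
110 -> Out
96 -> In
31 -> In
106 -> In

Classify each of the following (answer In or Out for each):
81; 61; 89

Rule: ≡ 1 (mod 5). This holds for each 'In' example and fails for each 'Out' one.
In: 81, since 81 mod 5 = 1.
In: 61, since 61 mod 5 = 1.
Out: 89, since 89 mod 5 = 4.

In, In, Out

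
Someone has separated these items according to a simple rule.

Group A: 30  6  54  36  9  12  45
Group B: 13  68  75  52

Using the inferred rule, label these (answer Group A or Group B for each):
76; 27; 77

Group B, Group A, Group B

Rule: multiple of 3 AND at most 54. This holds for each 'Group A' example and fails for each 'Group B' one.
Group B: 76, since 76 = 3·25 + 1, 76 > 54.
Group A: 27, since 27 = 3·9, 27 ≤ 54.
Group B: 77, since 77 = 3·25 + 2, 77 > 54.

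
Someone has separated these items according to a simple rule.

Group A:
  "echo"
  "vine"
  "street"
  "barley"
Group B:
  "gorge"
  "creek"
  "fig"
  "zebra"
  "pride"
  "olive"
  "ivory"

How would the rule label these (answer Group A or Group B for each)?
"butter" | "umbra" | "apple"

Group A, Group B, Group B

One predicate separates the groups cleanly: even length.
"butter" → length 6 → Group A.
"umbra" → length 5 → Group B.
"apple" → length 5 → Group B.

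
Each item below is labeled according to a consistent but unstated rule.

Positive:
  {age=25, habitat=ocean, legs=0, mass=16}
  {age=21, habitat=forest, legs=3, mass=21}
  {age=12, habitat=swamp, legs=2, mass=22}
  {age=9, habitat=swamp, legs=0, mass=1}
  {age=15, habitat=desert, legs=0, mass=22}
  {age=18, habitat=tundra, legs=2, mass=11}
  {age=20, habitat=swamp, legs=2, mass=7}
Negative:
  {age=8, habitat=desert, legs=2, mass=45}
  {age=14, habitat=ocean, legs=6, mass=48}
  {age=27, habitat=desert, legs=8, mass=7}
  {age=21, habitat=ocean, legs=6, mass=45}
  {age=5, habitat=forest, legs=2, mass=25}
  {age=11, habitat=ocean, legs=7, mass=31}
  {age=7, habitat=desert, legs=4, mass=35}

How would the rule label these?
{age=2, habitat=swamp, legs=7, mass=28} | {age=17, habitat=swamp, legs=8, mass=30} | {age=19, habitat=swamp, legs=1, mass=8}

Negative, Negative, Positive

The common property of the 'Positive' items is: age ≥ 9 AND legs ≤ 3. No 'Negative' item has it.
{age=2, habitat=swamp, legs=7, mass=28} — age = 2, legs = 7, hence Negative.
{age=17, habitat=swamp, legs=8, mass=30} — age = 17, legs = 8, hence Negative.
{age=19, habitat=swamp, legs=1, mass=8} — age = 19, legs = 1, hence Positive.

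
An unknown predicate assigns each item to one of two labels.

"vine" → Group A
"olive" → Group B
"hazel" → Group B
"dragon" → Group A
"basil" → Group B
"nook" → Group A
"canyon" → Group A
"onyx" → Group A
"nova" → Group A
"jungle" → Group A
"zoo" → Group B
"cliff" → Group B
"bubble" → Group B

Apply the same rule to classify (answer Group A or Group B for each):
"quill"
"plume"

Group B, Group B

Rule: contains 'n'. This holds for each 'Group A' example and fails for each 'Group B' one.
"quill": Group B (no 'n'). "plume": Group B (no 'n').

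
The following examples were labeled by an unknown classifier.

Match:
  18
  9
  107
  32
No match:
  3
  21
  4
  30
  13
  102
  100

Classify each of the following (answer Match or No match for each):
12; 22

No match, No match

The common property of the 'Match' items is: digit sum ≥ 5. No 'No match' item has it.
12: No match (digit sum 1+2 = 3).
22: No match (digit sum 2+2 = 4).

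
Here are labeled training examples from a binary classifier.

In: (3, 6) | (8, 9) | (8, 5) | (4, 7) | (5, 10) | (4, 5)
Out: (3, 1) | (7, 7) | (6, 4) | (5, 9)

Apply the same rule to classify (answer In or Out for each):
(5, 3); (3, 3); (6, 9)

The common property of the 'In' items is: sum is odd. No 'Out' item has it.
(5, 3) → 5+3 = 8 → Out.
(3, 3) → 3+3 = 6 → Out.
(6, 9) → 6+9 = 15 → In.

Out, Out, In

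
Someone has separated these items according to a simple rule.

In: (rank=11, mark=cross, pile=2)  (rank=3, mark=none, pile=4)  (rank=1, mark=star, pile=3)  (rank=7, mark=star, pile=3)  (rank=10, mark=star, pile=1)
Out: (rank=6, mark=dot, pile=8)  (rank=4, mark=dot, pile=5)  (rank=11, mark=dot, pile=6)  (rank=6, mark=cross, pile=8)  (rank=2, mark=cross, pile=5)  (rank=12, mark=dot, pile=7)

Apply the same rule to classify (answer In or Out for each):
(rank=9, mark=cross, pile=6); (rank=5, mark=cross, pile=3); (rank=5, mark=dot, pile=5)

Out, In, Out

The pattern is that an item is 'In' exactly when: pile ≤ 4.
(rank=9, mark=cross, pile=6): pile = 6 — does not satisfy this, so Out. (rank=5, mark=cross, pile=3): pile = 3 — matches, so In. (rank=5, mark=dot, pile=5): pile = 5 — does not satisfy this, so Out.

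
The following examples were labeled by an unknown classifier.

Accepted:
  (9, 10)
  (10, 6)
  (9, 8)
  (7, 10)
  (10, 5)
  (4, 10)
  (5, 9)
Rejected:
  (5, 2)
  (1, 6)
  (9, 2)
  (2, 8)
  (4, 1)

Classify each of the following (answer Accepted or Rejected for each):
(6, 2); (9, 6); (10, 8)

Rejected, Accepted, Accepted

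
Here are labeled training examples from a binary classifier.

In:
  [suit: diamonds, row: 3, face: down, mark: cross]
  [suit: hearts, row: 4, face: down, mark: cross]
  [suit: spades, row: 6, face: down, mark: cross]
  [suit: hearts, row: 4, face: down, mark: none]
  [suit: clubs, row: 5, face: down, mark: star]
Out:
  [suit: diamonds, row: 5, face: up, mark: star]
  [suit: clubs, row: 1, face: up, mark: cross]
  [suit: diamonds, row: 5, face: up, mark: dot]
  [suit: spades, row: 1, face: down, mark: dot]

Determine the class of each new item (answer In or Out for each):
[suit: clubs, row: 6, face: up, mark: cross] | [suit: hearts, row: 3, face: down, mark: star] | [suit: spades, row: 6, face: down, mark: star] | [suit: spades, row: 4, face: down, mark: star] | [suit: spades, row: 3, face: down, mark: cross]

Out, In, In, In, In

The distinguishing property — face is down AND row ≥ 3 — holds for all the 'In' cases and none of the 'Out' cases.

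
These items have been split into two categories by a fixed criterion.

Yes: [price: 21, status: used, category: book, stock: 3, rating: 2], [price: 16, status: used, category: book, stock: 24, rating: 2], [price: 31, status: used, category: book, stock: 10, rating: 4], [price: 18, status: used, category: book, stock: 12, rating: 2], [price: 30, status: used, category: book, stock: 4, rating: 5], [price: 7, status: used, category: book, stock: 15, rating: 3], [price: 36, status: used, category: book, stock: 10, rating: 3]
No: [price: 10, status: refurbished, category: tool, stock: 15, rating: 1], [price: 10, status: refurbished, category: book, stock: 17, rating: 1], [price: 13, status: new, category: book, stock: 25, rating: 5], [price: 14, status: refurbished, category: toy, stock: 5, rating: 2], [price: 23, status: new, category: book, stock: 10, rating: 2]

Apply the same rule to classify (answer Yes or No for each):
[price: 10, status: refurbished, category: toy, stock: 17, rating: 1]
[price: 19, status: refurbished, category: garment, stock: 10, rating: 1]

No, No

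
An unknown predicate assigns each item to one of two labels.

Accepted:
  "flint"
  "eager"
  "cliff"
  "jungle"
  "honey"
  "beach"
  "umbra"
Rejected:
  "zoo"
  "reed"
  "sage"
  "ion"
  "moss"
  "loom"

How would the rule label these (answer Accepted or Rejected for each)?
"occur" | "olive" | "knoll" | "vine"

Accepted, Accepted, Accepted, Rejected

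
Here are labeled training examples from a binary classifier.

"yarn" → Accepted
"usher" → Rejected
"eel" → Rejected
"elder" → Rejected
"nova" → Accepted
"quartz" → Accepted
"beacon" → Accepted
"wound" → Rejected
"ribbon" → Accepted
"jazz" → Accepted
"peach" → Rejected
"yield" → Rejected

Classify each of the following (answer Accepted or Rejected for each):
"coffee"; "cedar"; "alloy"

Accepted, Rejected, Rejected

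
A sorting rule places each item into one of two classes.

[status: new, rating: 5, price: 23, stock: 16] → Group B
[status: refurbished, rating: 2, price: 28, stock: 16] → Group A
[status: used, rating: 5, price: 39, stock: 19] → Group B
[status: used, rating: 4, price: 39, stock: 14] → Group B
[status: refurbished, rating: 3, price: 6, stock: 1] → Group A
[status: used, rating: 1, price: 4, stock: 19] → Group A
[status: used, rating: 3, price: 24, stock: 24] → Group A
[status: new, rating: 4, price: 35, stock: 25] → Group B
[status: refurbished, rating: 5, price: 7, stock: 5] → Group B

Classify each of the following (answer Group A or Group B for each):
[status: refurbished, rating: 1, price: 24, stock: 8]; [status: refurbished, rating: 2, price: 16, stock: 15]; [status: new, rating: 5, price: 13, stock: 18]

'Group A' ⟺ rating ≤ 3.
Group A: [status: refurbished, rating: 1, price: 24, stock: 8], since rating = 1.
Group A: [status: refurbished, rating: 2, price: 16, stock: 15], since rating = 2.
Group B: [status: new, rating: 5, price: 13, stock: 18], since rating = 5.

Group A, Group A, Group B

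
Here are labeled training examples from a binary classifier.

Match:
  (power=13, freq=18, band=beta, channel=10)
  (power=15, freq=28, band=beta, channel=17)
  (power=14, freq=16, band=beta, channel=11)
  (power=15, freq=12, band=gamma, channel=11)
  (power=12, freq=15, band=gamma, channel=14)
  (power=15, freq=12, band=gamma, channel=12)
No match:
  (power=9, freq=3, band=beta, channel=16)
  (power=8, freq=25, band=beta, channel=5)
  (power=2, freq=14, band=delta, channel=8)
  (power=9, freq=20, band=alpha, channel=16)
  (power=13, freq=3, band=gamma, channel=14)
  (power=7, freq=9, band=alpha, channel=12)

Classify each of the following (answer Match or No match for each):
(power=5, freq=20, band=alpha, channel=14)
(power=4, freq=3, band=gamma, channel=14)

Rule: power ≥ 12 AND freq ≥ 9. This holds for each 'Match' example and fails for each 'No match' one.
(power=5, freq=20, band=alpha, channel=14) — power = 5, freq = 20, hence No match.
(power=4, freq=3, band=gamma, channel=14) — power = 4, freq = 3, hence No match.

No match, No match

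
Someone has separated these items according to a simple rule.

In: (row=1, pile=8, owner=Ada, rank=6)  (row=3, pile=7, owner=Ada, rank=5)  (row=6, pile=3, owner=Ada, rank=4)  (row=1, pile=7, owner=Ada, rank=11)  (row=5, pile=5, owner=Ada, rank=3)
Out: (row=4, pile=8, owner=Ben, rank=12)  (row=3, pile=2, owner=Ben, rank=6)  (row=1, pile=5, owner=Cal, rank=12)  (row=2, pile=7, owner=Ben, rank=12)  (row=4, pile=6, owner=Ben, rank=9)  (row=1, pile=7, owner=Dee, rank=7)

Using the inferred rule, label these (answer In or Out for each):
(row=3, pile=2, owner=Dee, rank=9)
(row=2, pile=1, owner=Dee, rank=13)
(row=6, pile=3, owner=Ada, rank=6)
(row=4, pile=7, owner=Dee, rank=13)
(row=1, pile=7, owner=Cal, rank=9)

Out, Out, In, Out, Out

Every 'In' example satisfies: owner is Ada. None of the 'Out' examples do.
(row=3, pile=2, owner=Dee, rank=9): Out (owner is Dee). (row=2, pile=1, owner=Dee, rank=13): Out (owner is Dee). (row=6, pile=3, owner=Ada, rank=6): In (owner is Ada). (row=4, pile=7, owner=Dee, rank=13): Out (owner is Dee). (row=1, pile=7, owner=Cal, rank=9): Out (owner is Cal).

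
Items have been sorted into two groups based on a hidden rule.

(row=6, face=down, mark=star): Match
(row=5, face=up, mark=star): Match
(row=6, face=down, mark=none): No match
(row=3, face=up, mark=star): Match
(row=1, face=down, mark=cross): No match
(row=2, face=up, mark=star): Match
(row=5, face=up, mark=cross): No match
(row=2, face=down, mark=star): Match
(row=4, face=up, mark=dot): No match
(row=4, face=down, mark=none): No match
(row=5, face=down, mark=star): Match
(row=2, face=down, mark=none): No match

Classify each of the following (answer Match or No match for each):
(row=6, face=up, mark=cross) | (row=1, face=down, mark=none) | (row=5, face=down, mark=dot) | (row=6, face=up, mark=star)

'Match' ⟺ mark is star.

No match, No match, No match, Match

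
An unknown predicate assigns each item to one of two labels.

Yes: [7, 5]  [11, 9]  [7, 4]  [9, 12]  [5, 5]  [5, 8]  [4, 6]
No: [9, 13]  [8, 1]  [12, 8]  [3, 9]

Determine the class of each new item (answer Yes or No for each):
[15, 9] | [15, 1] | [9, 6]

Every 'Yes' example satisfies: |first − second| ≤ 3. None of the 'No' examples do.
[15, 9] — |15−9| = 6, hence No.
[15, 1] — |15−1| = 14, hence No.
[9, 6] — |9−6| = 3, hence Yes.

No, No, Yes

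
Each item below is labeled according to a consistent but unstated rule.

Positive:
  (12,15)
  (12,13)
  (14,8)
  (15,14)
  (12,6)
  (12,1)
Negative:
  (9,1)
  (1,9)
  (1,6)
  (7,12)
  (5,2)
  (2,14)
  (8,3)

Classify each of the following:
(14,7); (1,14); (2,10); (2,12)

Every 'Positive' example satisfies: first ≥ 12. None of the 'Negative' examples do.

Positive, Negative, Negative, Negative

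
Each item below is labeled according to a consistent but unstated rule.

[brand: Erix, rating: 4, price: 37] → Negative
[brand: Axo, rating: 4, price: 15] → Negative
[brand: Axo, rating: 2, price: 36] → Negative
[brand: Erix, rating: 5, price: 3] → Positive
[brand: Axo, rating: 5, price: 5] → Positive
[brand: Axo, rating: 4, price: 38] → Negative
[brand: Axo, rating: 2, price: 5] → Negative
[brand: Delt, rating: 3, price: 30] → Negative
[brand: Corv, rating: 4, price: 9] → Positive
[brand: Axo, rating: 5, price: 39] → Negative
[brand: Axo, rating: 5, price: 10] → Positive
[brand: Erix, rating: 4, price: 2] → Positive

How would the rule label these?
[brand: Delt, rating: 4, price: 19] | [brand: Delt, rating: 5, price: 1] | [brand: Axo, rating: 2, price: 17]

The pattern is that an item is 'Positive' exactly when: rating ≥ 3 AND price ≤ 10.
[brand: Delt, rating: 4, price: 19] → rating = 4, price = 19 → Negative.
[brand: Delt, rating: 5, price: 1] → rating = 5, price = 1 → Positive.
[brand: Axo, rating: 2, price: 17] → rating = 2, price = 17 → Negative.

Negative, Positive, Negative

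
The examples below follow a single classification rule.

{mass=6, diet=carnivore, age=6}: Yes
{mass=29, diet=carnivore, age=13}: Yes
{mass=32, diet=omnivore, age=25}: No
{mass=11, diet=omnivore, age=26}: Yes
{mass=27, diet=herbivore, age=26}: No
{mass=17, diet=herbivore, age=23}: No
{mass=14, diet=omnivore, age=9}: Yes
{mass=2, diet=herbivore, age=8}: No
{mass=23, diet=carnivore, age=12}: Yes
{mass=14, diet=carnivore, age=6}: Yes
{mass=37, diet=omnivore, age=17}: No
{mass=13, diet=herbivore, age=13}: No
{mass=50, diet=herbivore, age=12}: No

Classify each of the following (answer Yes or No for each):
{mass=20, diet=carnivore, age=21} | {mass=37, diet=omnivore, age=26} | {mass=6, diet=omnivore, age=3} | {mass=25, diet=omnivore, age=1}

The rule appears to be: diet is not herbivore AND mass ≤ 29.
{mass=20, diet=carnivore, age=21}: diet is carnivore, mass = 20 — passes, so Yes.
{mass=37, diet=omnivore, age=26}: diet is omnivore, mass = 37 — does not pass, so No.
{mass=6, diet=omnivore, age=3}: diet is omnivore, mass = 6 — passes, so Yes.
{mass=25, diet=omnivore, age=1}: diet is omnivore, mass = 25 — passes, so Yes.

Yes, No, Yes, Yes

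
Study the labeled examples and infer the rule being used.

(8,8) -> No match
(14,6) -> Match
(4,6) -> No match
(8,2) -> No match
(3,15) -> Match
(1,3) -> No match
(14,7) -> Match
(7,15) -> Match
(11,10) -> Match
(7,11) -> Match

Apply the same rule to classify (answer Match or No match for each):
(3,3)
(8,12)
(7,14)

No match, Match, Match

All 'Match' examples share one property — sum ≥ 18 — and every 'No match' example lacks it.
(3,3): No match (3+3 = 6). (8,12): Match (8+12 = 20). (7,14): Match (7+14 = 21).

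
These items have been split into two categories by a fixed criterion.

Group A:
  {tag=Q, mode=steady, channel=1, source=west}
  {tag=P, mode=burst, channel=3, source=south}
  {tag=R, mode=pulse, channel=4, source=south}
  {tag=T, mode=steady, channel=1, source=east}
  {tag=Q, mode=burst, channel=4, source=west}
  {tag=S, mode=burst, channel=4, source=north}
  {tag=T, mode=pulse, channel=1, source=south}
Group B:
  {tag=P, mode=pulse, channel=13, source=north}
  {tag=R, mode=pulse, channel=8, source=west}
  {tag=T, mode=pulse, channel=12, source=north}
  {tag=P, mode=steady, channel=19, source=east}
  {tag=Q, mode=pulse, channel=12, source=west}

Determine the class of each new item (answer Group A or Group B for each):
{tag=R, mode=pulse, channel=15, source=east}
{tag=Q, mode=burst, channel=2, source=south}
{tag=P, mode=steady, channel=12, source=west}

The pattern is that an item is 'Group A' exactly when: channel ≤ 4.
{tag=R, mode=pulse, channel=15, source=east} → channel = 15 → Group B.
{tag=Q, mode=burst, channel=2, source=south} → channel = 2 → Group A.
{tag=P, mode=steady, channel=12, source=west} → channel = 12 → Group B.

Group B, Group A, Group B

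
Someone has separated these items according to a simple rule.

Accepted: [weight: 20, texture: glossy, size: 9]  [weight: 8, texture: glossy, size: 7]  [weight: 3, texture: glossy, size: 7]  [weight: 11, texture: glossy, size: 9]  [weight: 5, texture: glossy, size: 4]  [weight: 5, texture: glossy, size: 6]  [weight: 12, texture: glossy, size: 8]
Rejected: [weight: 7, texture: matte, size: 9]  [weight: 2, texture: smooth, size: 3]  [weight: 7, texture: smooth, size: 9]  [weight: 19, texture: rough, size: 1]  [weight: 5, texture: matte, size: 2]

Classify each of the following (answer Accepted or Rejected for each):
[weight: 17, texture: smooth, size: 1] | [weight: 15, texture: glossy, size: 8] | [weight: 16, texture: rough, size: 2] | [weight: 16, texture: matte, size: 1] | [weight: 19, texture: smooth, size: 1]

Rejected, Accepted, Rejected, Rejected, Rejected

'Accepted' ⟺ texture is glossy.
[weight: 17, texture: smooth, size: 1] → texture is smooth → Rejected. [weight: 15, texture: glossy, size: 8] → texture is glossy → Accepted. [weight: 16, texture: rough, size: 2] → texture is rough → Rejected. [weight: 16, texture: matte, size: 1] → texture is matte → Rejected. [weight: 19, texture: smooth, size: 1] → texture is smooth → Rejected.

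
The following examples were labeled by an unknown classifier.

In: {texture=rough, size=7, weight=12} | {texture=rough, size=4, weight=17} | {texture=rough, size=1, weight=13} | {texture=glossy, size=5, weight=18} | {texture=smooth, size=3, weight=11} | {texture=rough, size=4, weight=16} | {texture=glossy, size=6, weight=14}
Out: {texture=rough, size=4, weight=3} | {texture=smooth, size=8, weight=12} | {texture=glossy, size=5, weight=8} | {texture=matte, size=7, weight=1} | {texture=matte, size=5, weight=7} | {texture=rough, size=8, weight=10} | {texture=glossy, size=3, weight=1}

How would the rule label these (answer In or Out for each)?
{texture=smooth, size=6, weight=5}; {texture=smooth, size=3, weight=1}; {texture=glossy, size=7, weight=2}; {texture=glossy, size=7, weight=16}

The distinguishing property — size ≤ 7 AND weight ≥ 10 — holds for all the 'In' cases and none of the 'Out' cases.
{texture=smooth, size=6, weight=5}: size = 6, weight = 5 — does not satisfy this, so Out. {texture=smooth, size=3, weight=1}: size = 3, weight = 1 — does not satisfy this, so Out. {texture=glossy, size=7, weight=2}: size = 7, weight = 2 — does not satisfy this, so Out. {texture=glossy, size=7, weight=16}: size = 7, weight = 16 — has this property, so In.

Out, Out, Out, In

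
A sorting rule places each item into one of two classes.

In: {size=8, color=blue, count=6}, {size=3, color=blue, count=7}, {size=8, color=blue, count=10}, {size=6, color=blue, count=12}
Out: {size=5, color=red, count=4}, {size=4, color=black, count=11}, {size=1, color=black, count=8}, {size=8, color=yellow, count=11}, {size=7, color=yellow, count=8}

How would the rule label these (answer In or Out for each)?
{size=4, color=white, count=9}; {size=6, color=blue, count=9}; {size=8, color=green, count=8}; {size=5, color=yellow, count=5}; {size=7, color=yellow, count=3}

The distinguishing property — color is blue — holds for all the 'In' cases and none of the 'Out' cases.

Out, In, Out, Out, Out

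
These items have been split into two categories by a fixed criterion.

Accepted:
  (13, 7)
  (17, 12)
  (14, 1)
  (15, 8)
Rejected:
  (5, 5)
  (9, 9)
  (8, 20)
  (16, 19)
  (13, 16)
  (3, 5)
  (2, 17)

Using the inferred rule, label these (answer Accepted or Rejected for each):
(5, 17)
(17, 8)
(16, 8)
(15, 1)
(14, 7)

All 'Accepted' examples share one property — first > second — and every 'Rejected' example lacks it.

Rejected, Accepted, Accepted, Accepted, Accepted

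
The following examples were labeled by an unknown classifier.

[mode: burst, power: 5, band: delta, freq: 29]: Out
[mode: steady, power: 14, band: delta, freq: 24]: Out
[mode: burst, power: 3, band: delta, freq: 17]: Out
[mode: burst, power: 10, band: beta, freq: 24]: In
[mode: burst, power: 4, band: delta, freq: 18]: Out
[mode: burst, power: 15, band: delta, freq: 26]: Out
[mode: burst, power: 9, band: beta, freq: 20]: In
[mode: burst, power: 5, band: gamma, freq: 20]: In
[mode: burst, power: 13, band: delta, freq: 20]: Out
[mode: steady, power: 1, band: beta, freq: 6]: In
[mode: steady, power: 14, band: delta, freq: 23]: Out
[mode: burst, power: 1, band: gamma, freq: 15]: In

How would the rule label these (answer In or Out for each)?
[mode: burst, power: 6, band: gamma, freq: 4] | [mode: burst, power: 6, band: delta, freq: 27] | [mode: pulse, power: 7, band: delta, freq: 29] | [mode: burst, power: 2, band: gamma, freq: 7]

Rule: band is not delta. This holds for each 'In' example and fails for each 'Out' one.
[mode: burst, power: 6, band: gamma, freq: 4]: In (band is gamma). [mode: burst, power: 6, band: delta, freq: 27]: Out (band is delta). [mode: pulse, power: 7, band: delta, freq: 29]: Out (band is delta). [mode: burst, power: 2, band: gamma, freq: 7]: In (band is gamma).

In, Out, Out, In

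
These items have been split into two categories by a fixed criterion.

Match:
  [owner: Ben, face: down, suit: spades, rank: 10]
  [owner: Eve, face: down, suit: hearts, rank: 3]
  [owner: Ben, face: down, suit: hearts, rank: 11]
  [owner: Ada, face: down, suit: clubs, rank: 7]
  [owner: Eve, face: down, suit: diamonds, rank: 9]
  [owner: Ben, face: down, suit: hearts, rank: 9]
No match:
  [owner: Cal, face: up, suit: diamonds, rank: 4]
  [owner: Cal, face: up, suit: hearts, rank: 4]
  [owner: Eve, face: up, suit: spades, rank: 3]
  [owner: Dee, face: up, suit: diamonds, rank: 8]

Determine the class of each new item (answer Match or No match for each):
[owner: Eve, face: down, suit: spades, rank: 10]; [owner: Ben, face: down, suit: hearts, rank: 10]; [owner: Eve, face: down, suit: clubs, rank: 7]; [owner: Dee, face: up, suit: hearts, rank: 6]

Match, Match, Match, No match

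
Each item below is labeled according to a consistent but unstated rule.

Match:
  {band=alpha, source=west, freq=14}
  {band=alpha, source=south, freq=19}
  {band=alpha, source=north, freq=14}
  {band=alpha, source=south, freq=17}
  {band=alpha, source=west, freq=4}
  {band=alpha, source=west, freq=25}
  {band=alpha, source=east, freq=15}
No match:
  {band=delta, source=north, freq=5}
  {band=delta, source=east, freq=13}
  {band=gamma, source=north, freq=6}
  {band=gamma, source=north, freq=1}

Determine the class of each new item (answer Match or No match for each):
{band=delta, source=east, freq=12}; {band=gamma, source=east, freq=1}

The classifier is using: band is alpha.
No match: {band=delta, source=east, freq=12}, since band is delta.
No match: {band=gamma, source=east, freq=1}, since band is gamma.

No match, No match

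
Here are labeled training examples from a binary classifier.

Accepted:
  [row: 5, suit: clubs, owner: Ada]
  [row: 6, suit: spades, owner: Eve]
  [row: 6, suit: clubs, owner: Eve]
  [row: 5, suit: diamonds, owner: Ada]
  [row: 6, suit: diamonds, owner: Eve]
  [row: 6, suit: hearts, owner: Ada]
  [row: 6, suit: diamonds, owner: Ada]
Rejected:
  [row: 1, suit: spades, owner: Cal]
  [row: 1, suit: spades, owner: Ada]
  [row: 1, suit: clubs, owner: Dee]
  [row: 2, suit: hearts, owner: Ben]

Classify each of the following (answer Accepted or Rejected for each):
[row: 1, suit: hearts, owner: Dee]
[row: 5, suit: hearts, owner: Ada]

A rule that fits every label: row ≥ 5 — true of each 'Accepted' example, false of each 'Rejected' one.

Rejected, Accepted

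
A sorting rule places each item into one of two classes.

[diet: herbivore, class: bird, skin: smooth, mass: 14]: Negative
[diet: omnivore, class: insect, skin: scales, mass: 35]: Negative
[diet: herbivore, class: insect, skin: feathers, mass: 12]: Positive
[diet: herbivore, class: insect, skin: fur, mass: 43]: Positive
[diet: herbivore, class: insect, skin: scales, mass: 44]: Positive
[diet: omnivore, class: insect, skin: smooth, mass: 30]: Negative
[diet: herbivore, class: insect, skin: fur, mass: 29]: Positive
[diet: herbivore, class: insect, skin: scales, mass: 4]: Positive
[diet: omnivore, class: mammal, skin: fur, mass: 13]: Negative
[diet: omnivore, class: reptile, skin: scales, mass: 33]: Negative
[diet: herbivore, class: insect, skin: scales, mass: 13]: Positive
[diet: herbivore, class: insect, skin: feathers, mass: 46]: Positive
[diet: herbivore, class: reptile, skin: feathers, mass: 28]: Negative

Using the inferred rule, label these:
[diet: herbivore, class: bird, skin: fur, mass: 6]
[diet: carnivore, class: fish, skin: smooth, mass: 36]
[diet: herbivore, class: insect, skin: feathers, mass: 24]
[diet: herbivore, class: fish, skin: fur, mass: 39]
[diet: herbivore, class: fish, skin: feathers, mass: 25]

Negative, Negative, Positive, Negative, Negative

The rule appears to be: class is insect AND diet is herbivore.
[diet: herbivore, class: bird, skin: fur, mass: 6] → class is bird, diet is herbivore → Negative.
[diet: carnivore, class: fish, skin: smooth, mass: 36] → class is fish, diet is carnivore → Negative.
[diet: herbivore, class: insect, skin: feathers, mass: 24] → class is insect, diet is herbivore → Positive.
[diet: herbivore, class: fish, skin: fur, mass: 39] → class is fish, diet is herbivore → Negative.
[diet: herbivore, class: fish, skin: feathers, mass: 25] → class is fish, diet is herbivore → Negative.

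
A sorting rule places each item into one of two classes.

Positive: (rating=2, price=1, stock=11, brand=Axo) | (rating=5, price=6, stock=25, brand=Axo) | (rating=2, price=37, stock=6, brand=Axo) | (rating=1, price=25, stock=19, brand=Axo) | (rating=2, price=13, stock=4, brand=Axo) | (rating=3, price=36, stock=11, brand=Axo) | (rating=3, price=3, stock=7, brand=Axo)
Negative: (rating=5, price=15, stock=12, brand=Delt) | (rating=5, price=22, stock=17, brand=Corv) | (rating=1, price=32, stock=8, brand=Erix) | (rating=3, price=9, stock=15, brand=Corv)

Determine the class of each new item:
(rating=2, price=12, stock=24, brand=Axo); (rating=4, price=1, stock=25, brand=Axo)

The pattern is that an item is 'Positive' exactly when: brand is Axo.
(rating=2, price=12, stock=24, brand=Axo): brand is Axo — matches, so Positive.
(rating=4, price=1, stock=25, brand=Axo): brand is Axo — matches, so Positive.

Positive, Positive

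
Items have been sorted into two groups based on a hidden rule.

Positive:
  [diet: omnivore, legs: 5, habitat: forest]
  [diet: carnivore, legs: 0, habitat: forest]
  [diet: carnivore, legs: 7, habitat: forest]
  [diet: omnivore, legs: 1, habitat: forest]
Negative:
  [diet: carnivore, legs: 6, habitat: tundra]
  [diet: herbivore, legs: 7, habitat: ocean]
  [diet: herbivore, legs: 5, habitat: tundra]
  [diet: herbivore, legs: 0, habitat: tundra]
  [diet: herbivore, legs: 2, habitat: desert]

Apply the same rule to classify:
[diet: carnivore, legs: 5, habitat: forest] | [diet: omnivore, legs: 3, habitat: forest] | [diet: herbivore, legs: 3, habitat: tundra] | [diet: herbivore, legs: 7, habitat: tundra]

Positive, Positive, Negative, Negative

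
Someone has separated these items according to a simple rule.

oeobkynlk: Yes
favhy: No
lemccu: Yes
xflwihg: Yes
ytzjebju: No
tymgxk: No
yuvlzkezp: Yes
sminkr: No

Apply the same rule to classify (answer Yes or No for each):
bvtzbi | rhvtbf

No, No

The pattern is that an item is 'Yes' exactly when: contains 'l'.
bvtzbi: no 'l' — doesn't qualify, so No.
rhvtbf: no 'l' — doesn't qualify, so No.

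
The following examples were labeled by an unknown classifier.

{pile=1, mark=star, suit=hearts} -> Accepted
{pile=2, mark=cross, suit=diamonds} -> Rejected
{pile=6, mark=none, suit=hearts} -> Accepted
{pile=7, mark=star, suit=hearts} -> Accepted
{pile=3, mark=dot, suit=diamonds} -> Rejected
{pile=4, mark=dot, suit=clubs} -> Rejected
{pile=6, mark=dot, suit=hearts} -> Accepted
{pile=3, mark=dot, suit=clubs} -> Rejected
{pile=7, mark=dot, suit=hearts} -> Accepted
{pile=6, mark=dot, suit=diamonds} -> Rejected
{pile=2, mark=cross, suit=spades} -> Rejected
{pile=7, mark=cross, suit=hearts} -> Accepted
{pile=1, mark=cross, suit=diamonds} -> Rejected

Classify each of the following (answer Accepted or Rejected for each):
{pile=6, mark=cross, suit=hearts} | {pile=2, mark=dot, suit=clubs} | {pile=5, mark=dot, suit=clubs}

Rule: suit is hearts. This holds for each 'Accepted' example and fails for each 'Rejected' one.

Accepted, Rejected, Rejected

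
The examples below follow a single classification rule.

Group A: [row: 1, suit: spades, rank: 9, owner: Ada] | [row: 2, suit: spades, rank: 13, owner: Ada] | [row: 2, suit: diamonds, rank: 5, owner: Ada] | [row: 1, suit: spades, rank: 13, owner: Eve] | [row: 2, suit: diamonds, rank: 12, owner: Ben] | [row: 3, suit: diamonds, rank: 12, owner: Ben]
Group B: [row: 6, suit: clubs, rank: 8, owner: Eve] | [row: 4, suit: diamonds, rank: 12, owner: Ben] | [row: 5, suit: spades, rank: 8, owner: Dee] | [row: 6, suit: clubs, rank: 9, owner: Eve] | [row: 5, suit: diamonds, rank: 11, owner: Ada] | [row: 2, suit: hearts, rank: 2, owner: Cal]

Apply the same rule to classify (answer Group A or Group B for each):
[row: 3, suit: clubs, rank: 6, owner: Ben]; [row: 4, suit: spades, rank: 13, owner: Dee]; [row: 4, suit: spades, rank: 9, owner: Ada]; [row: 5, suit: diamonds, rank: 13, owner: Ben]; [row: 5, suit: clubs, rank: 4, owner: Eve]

A rule that fits every label: rank ≥ 5 AND row ≤ 3 — true of each 'Group A' example, false of each 'Group B' one.

Group A, Group B, Group B, Group B, Group B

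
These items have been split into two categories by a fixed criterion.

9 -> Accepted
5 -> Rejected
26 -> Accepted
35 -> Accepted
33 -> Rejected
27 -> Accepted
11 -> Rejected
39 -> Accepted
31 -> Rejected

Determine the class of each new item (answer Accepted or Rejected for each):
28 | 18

Accepted, Accepted

The distinguishing property — digit sum ≥ 7 — holds for all the 'Accepted' cases and none of the 'Rejected' cases.
28: digit sum 2+8 = 10 — has this property, so Accepted. 18: digit sum 1+8 = 9 — has this property, so Accepted.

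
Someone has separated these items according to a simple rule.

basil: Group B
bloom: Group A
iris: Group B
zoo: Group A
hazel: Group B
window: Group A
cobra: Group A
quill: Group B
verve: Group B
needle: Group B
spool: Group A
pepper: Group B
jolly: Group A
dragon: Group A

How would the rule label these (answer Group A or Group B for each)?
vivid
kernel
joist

Group B, Group B, Group A

The distinguishing property — contains 'o' — holds for all the 'Group A' cases and none of the 'Group B' cases.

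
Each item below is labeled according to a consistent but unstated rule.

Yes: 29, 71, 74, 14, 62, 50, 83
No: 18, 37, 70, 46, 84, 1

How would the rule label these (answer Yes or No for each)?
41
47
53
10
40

The common property of the 'Yes' items is: ≡ 2 (mod 3). No 'No' item has it.
41: 41 mod 3 = 2, meets the rule → Yes.
47: 47 mod 3 = 2, meets the rule → Yes.
53: 53 mod 3 = 2, meets the rule → Yes.
10: 10 mod 3 = 1, fails the rule → No.
40: 40 mod 3 = 1, fails the rule → No.

Yes, Yes, Yes, No, No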